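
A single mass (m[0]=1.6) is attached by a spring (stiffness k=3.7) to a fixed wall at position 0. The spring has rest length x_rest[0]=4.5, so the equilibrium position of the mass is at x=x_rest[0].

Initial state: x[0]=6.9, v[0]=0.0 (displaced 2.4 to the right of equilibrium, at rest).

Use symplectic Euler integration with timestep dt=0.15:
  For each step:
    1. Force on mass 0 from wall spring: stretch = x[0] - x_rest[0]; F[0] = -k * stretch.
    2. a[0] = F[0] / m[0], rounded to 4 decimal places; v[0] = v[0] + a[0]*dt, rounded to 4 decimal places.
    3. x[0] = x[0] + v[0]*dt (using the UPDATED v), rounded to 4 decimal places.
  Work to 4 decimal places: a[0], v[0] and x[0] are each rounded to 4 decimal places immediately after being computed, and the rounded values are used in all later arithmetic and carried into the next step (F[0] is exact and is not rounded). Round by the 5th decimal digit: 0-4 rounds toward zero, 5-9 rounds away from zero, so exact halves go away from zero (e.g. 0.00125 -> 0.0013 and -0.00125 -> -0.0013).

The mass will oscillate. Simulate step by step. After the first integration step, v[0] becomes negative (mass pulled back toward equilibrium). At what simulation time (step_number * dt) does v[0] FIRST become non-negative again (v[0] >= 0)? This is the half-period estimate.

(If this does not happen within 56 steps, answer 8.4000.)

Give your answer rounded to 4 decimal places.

Answer: 2.1000

Derivation:
Step 0: x=[6.9000] v=[0.0000]
Step 1: x=[6.7751] v=[-0.8325]
Step 2: x=[6.5318] v=[-1.6217]
Step 3: x=[6.1828] v=[-2.3265]
Step 4: x=[5.7463] v=[-2.9102]
Step 5: x=[5.2449] v=[-3.3425]
Step 6: x=[4.7048] v=[-3.6009]
Step 7: x=[4.1540] v=[-3.6719]
Step 8: x=[3.6212] v=[-3.5519]
Step 9: x=[3.1341] v=[-3.2471]
Step 10: x=[2.7181] v=[-2.7733]
Step 11: x=[2.3948] v=[-2.1552]
Step 12: x=[2.1811] v=[-1.4250]
Step 13: x=[2.0880] v=[-0.6206]
Step 14: x=[2.1204] v=[0.2161]
First v>=0 after going negative at step 14, time=2.1000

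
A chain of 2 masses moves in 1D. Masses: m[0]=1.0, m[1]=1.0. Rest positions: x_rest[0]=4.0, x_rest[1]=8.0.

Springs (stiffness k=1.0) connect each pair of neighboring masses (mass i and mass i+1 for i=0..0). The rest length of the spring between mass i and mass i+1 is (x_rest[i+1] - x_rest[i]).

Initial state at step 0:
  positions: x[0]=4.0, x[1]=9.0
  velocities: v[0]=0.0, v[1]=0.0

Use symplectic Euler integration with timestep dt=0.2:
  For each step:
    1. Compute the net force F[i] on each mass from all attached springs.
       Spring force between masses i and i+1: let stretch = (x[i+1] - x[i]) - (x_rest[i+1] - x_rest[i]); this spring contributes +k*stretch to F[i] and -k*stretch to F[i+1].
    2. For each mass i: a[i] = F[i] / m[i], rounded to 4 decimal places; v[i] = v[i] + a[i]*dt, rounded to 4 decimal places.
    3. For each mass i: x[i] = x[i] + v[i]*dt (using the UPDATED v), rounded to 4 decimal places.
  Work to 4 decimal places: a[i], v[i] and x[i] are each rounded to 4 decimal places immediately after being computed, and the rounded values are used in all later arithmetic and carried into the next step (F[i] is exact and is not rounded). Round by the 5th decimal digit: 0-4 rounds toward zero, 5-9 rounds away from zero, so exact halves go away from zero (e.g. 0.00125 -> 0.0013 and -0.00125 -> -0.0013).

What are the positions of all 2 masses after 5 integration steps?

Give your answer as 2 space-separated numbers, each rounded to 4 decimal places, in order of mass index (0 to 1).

Step 0: x=[4.0000 9.0000] v=[0.0000 0.0000]
Step 1: x=[4.0400 8.9600] v=[0.2000 -0.2000]
Step 2: x=[4.1168 8.8832] v=[0.3840 -0.3840]
Step 3: x=[4.2243 8.7757] v=[0.5373 -0.5373]
Step 4: x=[4.3538 8.6462] v=[0.6476 -0.6476]
Step 5: x=[4.4950 8.5050] v=[0.7061 -0.7061]

Answer: 4.4950 8.5050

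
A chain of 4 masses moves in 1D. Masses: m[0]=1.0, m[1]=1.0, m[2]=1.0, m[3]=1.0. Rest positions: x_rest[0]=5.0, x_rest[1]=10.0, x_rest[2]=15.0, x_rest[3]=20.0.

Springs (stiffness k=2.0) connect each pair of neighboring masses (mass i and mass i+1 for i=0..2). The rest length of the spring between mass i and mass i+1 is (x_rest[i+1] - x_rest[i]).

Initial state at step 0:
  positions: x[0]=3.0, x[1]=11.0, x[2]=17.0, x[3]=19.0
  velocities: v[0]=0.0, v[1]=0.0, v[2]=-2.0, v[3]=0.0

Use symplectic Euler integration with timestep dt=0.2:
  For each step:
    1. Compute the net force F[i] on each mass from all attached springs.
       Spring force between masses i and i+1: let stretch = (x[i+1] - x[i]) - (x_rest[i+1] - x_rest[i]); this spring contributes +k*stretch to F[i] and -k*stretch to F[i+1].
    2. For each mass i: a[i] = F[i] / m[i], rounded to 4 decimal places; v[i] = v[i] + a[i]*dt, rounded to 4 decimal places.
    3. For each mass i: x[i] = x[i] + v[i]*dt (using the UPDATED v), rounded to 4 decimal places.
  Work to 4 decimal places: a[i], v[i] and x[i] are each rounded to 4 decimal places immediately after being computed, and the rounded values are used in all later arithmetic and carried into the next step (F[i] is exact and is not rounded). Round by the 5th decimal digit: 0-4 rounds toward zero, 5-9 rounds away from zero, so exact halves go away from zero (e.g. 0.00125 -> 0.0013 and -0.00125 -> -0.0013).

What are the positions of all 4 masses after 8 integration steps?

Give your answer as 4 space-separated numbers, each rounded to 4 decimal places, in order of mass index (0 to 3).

Step 0: x=[3.0000 11.0000 17.0000 19.0000] v=[0.0000 0.0000 -2.0000 0.0000]
Step 1: x=[3.2400 10.8400 16.2800 19.2400] v=[1.2000 -0.8000 -3.6000 1.2000]
Step 2: x=[3.6880 10.5072 15.3616 19.6432] v=[2.2400 -1.6640 -4.5920 2.0160]
Step 3: x=[4.2815 10.0172 14.3974 20.1039] v=[2.9677 -2.4499 -4.8211 2.3034]
Step 4: x=[4.9339 9.4188 13.5393 20.5081] v=[3.2620 -2.9921 -4.2906 2.0208]
Step 5: x=[5.5451 8.7912 12.9090 20.7548] v=[3.0560 -3.1379 -3.1513 1.2333]
Step 6: x=[6.0160 8.2334 12.5770 20.7738] v=[2.3544 -2.7892 -1.6601 0.0950]
Step 7: x=[6.2643 7.8457 12.5532 20.5371] v=[1.2414 -1.9387 -0.1188 -1.1837]
Step 8: x=[6.2391 7.7080 12.7916 20.0616] v=[-0.1260 -0.6883 1.1918 -2.3773]

Answer: 6.2391 7.7080 12.7916 20.0616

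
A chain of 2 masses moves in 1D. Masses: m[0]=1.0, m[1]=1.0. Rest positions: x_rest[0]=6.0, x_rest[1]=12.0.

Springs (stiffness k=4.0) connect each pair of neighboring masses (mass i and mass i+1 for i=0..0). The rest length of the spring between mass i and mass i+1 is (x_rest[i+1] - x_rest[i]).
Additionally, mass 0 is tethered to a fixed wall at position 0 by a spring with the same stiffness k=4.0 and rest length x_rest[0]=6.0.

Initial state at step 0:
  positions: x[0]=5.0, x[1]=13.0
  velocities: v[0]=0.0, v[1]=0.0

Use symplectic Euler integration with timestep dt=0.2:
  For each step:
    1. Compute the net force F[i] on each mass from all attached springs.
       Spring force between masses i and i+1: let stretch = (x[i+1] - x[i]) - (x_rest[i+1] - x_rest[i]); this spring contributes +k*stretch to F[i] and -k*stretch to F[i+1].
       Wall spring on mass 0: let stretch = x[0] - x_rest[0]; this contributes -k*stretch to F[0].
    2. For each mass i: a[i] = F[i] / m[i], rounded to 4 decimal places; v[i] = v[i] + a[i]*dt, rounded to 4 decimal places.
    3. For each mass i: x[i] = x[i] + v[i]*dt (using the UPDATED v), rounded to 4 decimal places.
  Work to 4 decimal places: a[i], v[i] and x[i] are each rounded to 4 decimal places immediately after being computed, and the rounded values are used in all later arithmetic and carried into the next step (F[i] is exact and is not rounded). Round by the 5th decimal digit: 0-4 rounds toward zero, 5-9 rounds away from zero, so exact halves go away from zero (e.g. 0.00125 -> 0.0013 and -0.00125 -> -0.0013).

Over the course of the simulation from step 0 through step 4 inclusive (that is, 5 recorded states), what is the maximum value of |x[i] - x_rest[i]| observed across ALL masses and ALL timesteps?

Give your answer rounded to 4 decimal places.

Step 0: x=[5.0000 13.0000] v=[0.0000 0.0000]
Step 1: x=[5.4800 12.6800] v=[2.4000 -1.6000]
Step 2: x=[6.2352 12.1680] v=[3.7760 -2.5600]
Step 3: x=[6.9420 11.6668] v=[3.5341 -2.5062]
Step 4: x=[7.2941 11.3696] v=[1.7603 -1.4860]
Max displacement = 1.2941

Answer: 1.2941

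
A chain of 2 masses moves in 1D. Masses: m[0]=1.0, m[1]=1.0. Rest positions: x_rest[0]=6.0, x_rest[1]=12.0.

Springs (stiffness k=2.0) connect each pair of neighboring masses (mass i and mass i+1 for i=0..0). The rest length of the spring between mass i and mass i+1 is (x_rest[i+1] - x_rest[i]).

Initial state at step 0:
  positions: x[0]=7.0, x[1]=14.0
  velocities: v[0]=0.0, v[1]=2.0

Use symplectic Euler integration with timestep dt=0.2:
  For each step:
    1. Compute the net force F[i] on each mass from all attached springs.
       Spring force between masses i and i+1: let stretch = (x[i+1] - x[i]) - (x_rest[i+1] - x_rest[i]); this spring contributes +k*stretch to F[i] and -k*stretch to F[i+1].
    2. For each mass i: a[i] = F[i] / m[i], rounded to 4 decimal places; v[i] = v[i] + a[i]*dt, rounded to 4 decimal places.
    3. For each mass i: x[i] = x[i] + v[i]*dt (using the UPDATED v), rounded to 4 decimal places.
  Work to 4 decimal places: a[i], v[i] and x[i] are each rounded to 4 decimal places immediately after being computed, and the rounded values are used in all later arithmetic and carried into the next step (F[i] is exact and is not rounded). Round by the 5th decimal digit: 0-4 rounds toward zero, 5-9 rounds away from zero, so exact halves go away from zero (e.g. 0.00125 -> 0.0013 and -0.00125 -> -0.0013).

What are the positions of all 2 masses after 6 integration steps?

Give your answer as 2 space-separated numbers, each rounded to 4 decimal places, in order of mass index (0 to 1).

Answer: 8.8033 14.5967

Derivation:
Step 0: x=[7.0000 14.0000] v=[0.0000 2.0000]
Step 1: x=[7.0800 14.3200] v=[0.4000 1.6000]
Step 2: x=[7.2592 14.5408] v=[0.8960 1.1040]
Step 3: x=[7.5409 14.6591] v=[1.4086 0.5914]
Step 4: x=[7.9121 14.6879] v=[1.8559 0.1441]
Step 5: x=[8.3453 14.6547] v=[2.1662 -0.1662]
Step 6: x=[8.8033 14.5967] v=[2.2900 -0.2900]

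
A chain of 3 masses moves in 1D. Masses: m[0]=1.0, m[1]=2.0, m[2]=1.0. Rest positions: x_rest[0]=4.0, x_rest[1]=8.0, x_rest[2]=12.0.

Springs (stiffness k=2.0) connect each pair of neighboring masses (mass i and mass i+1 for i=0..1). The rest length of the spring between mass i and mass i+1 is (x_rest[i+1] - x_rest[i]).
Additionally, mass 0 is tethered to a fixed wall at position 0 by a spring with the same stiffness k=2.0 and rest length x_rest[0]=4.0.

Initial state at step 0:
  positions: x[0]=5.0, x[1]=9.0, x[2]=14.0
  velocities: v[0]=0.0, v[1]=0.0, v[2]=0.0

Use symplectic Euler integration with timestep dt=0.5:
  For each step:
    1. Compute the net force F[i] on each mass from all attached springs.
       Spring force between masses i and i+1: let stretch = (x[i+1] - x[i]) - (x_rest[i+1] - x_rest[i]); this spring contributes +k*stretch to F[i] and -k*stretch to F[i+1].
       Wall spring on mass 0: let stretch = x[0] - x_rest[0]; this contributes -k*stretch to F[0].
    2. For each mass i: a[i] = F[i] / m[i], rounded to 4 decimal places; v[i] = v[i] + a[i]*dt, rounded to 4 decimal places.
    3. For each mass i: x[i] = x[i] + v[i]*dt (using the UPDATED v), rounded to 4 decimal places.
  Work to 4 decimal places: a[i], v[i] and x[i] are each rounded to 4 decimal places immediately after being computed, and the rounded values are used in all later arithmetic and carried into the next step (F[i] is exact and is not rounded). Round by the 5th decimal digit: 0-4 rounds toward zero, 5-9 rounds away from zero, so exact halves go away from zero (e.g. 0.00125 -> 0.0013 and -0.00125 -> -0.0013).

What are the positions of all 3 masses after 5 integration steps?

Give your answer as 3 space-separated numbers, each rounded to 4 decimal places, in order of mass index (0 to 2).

Answer: 4.6172 7.8516 12.3204

Derivation:
Step 0: x=[5.0000 9.0000 14.0000] v=[0.0000 0.0000 0.0000]
Step 1: x=[4.5000 9.2500 13.5000] v=[-1.0000 0.5000 -1.0000]
Step 2: x=[4.1250 9.3750 12.8750] v=[-0.7500 0.2500 -1.2500]
Step 3: x=[4.3125 9.0625 12.5000] v=[0.3750 -0.6250 -0.7500]
Step 4: x=[4.7188 8.4219 12.4063] v=[0.8125 -1.2813 -0.1875]
Step 5: x=[4.6172 7.8516 12.3204] v=[-0.2032 -1.1407 -0.1719]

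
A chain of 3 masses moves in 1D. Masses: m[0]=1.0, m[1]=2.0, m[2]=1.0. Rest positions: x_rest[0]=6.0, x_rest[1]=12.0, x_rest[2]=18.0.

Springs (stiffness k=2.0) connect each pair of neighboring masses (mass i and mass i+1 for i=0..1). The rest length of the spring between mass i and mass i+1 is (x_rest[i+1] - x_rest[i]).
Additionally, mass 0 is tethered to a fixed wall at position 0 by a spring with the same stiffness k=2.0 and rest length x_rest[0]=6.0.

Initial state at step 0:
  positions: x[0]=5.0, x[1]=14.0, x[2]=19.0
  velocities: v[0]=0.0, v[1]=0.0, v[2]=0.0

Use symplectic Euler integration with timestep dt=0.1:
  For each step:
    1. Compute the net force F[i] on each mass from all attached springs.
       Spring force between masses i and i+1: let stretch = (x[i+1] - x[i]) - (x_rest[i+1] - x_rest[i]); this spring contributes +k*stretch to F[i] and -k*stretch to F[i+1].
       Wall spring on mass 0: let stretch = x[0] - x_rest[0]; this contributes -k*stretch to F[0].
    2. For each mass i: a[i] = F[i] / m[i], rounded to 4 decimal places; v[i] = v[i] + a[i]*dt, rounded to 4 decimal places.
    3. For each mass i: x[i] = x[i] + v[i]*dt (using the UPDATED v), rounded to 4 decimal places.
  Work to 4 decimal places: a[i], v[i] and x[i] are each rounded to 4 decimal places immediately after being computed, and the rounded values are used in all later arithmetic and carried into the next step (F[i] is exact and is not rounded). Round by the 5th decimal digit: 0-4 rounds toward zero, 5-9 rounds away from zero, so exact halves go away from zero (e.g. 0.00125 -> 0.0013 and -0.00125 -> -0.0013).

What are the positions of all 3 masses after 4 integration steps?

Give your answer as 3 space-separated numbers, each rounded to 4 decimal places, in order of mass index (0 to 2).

Answer: 5.7414 13.6264 19.1825

Derivation:
Step 0: x=[5.0000 14.0000 19.0000] v=[0.0000 0.0000 0.0000]
Step 1: x=[5.0800 13.9600 19.0200] v=[0.8000 -0.4000 0.2000]
Step 2: x=[5.2360 13.8818 19.0588] v=[1.5600 -0.7820 0.3880]
Step 3: x=[5.4602 13.7689 19.1141] v=[2.2420 -1.1289 0.5526]
Step 4: x=[5.7414 13.6264 19.1825] v=[2.8117 -1.4253 0.6836]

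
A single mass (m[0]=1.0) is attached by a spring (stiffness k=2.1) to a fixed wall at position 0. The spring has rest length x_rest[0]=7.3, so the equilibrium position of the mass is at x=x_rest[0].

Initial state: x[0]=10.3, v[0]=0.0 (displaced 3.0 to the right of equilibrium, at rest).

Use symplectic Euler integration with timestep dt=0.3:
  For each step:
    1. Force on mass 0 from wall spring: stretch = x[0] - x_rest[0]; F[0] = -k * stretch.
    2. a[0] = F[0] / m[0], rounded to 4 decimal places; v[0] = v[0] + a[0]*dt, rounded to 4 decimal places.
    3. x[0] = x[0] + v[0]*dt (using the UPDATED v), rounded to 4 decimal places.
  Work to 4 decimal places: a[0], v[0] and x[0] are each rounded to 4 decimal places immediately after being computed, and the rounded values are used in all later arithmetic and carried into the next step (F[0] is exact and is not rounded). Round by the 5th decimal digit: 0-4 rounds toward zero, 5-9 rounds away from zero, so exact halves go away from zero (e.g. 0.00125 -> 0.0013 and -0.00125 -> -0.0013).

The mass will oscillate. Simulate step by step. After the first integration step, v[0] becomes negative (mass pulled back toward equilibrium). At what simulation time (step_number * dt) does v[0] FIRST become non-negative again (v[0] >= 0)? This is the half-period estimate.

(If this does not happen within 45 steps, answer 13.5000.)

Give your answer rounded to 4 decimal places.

Step 0: x=[10.3000] v=[0.0000]
Step 1: x=[9.7330] v=[-1.8900]
Step 2: x=[8.7062] v=[-3.4228]
Step 3: x=[7.4136] v=[-4.3087]
Step 4: x=[6.0995] v=[-4.3803]
Step 5: x=[5.0123] v=[-3.6240]
Step 6: x=[4.3575] v=[-2.1827]
Step 7: x=[4.2588] v=[-0.3289]
Step 8: x=[4.7349] v=[1.5871]
First v>=0 after going negative at step 8, time=2.4000

Answer: 2.4000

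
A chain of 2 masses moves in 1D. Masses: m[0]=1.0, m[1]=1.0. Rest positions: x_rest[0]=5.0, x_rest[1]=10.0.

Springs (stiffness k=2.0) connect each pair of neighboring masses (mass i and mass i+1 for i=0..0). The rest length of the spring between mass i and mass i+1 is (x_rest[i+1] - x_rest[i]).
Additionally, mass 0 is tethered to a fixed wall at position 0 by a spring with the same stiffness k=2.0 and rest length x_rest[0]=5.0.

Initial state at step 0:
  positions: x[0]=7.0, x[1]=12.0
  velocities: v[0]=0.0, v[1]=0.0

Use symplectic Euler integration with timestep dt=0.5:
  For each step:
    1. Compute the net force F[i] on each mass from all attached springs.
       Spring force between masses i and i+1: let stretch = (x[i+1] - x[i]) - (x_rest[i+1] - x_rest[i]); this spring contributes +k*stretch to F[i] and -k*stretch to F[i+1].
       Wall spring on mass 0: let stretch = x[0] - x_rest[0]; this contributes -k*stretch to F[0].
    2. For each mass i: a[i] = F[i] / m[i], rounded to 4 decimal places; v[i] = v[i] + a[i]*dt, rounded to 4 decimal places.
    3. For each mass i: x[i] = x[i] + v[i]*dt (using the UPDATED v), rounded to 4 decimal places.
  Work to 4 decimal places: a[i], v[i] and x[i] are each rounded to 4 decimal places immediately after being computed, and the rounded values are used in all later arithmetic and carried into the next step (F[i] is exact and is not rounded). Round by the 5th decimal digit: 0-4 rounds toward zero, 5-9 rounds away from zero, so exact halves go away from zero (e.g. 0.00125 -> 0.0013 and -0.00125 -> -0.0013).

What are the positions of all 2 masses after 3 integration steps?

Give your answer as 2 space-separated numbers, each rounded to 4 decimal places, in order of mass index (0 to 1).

Answer: 4.7500 10.2500

Derivation:
Step 0: x=[7.0000 12.0000] v=[0.0000 0.0000]
Step 1: x=[6.0000 12.0000] v=[-2.0000 0.0000]
Step 2: x=[5.0000 11.5000] v=[-2.0000 -1.0000]
Step 3: x=[4.7500 10.2500] v=[-0.5000 -2.5000]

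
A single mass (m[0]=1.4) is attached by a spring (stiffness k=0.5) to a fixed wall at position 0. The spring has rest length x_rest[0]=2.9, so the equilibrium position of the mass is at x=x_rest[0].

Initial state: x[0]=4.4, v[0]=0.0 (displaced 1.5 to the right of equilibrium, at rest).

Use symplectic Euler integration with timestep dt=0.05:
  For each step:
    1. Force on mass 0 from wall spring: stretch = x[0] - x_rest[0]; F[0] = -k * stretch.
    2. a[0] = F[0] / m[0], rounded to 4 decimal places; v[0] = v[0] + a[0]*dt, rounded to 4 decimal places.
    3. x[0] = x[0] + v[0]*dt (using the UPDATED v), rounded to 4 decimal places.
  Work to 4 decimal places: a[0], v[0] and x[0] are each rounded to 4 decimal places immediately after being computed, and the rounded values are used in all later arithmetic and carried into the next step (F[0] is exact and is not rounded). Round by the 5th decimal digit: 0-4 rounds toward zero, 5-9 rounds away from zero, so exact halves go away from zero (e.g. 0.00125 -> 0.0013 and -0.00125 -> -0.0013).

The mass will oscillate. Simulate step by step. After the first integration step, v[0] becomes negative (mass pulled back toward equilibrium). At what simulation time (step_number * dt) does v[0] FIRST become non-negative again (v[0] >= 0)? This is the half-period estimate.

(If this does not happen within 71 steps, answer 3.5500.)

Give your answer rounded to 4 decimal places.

Step 0: x=[4.4000] v=[0.0000]
Step 1: x=[4.3987] v=[-0.0268]
Step 2: x=[4.3960] v=[-0.0536]
Step 3: x=[4.3920] v=[-0.0803]
Step 4: x=[4.3867] v=[-0.1069]
Step 5: x=[4.3800] v=[-0.1335]
Step 6: x=[4.3720] v=[-0.1599]
Step 7: x=[4.3627] v=[-0.1862]
Step 8: x=[4.3521] v=[-0.2123]
Step 9: x=[4.3402] v=[-0.2382]
Step 10: x=[4.3270] v=[-0.2639]
Step 11: x=[4.3125] v=[-0.2894]
Step 12: x=[4.2968] v=[-0.3146]
Step 13: x=[4.2798] v=[-0.3395]
Step 14: x=[4.2616] v=[-0.3641]
Step 15: x=[4.2422] v=[-0.3884]
Step 16: x=[4.2216] v=[-0.4124]
Step 17: x=[4.1998] v=[-0.4360]
Step 18: x=[4.1768] v=[-0.4592]
Step 19: x=[4.1527] v=[-0.4820]
Step 20: x=[4.1275] v=[-0.5044]
Step 21: x=[4.1012] v=[-0.5263]
Step 22: x=[4.0738] v=[-0.5478]
Step 23: x=[4.0454] v=[-0.5688]
Step 24: x=[4.0159] v=[-0.5893]
Step 25: x=[3.9854] v=[-0.6092]
Step 26: x=[3.9540] v=[-0.6286]
Step 27: x=[3.9216] v=[-0.6474]
Step 28: x=[3.8883] v=[-0.6656]
Step 29: x=[3.8541] v=[-0.6833]
Step 30: x=[3.8191] v=[-0.7003]
Step 31: x=[3.7833] v=[-0.7167]
Step 32: x=[3.7467] v=[-0.7325]
Step 33: x=[3.7093] v=[-0.7476]
Step 34: x=[3.6712] v=[-0.7621]
Step 35: x=[3.6324] v=[-0.7759]
Step 36: x=[3.5930] v=[-0.7890]
Step 37: x=[3.5529] v=[-0.8014]
Step 38: x=[3.5122] v=[-0.8131]
Step 39: x=[3.4710] v=[-0.8240]
Step 40: x=[3.4293] v=[-0.8342]
Step 41: x=[3.3871] v=[-0.8437]
Step 42: x=[3.3445] v=[-0.8524]
Step 43: x=[3.3015] v=[-0.8603]
Step 44: x=[3.2581] v=[-0.8675]
Step 45: x=[3.2144] v=[-0.8739]
Step 46: x=[3.1704] v=[-0.8795]
Step 47: x=[3.1262] v=[-0.8843]
Step 48: x=[3.0818] v=[-0.8883]
Step 49: x=[3.0372] v=[-0.8915]
Step 50: x=[2.9925] v=[-0.8940]
Step 51: x=[2.9477] v=[-0.8957]
Step 52: x=[2.9029] v=[-0.8966]
Step 53: x=[2.8581] v=[-0.8967]
Step 54: x=[2.8133] v=[-0.8960]
Step 55: x=[2.7686] v=[-0.8945]
Step 56: x=[2.7240] v=[-0.8922]
Step 57: x=[2.6795] v=[-0.8891]
Step 58: x=[2.6352] v=[-0.8852]
Step 59: x=[2.5912] v=[-0.8805]
Step 60: x=[2.5475] v=[-0.8750]
Step 61: x=[2.5041] v=[-0.8687]
Step 62: x=[2.4610] v=[-0.8616]
Step 63: x=[2.4183] v=[-0.8538]
Step 64: x=[2.3760] v=[-0.8452]
Step 65: x=[2.3342] v=[-0.8358]
Step 66: x=[2.2929] v=[-0.8257]
Step 67: x=[2.2522] v=[-0.8149]
Step 68: x=[2.2120] v=[-0.8033]
Step 69: x=[2.1725] v=[-0.7910]
Step 70: x=[2.1336] v=[-0.7780]
Step 71: x=[2.0954] v=[-0.7643]
v[0] did not become non-negative within 71 steps; using fallback time=3.5500

Answer: 3.5500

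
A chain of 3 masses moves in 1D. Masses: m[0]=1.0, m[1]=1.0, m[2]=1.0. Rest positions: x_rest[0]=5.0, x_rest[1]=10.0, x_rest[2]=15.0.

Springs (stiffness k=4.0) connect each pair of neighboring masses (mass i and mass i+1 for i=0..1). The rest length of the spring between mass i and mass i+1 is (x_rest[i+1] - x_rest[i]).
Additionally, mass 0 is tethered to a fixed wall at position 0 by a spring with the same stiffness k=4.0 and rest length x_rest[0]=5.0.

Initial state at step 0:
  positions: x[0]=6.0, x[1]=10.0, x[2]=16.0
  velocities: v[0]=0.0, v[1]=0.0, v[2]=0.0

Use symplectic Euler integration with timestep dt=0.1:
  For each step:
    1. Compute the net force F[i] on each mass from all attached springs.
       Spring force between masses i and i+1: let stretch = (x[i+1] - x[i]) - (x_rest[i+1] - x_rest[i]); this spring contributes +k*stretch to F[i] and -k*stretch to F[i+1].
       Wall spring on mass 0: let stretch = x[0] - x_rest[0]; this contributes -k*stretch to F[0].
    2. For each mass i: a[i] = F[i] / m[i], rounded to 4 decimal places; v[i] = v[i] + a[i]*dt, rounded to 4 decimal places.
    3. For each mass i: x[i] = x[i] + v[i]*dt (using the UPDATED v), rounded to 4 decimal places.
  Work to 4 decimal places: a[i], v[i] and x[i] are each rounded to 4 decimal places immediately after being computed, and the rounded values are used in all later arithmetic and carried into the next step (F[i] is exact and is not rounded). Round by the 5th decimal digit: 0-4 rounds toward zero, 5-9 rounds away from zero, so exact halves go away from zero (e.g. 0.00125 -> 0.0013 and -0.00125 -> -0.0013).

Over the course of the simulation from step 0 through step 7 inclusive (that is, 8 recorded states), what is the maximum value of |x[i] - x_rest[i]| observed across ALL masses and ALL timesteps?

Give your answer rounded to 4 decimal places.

Step 0: x=[6.0000 10.0000 16.0000] v=[0.0000 0.0000 0.0000]
Step 1: x=[5.9200 10.0800 15.9600] v=[-0.8000 0.8000 -0.4000]
Step 2: x=[5.7696 10.2288 15.8848] v=[-1.5040 1.4880 -0.7520]
Step 3: x=[5.5668 10.4255 15.7834] v=[-2.0282 1.9667 -1.0144]
Step 4: x=[5.3357 10.6421 15.6676] v=[-2.3114 2.1664 -1.1576]
Step 5: x=[5.1034 10.8475 15.5508] v=[-2.3231 2.0540 -1.1678]
Step 6: x=[4.8967 11.0113 15.4459] v=[-2.0668 1.6377 -1.0491]
Step 7: x=[4.7387 11.1079 15.3636] v=[-1.5796 0.9657 -0.8229]
Max displacement = 1.1079

Answer: 1.1079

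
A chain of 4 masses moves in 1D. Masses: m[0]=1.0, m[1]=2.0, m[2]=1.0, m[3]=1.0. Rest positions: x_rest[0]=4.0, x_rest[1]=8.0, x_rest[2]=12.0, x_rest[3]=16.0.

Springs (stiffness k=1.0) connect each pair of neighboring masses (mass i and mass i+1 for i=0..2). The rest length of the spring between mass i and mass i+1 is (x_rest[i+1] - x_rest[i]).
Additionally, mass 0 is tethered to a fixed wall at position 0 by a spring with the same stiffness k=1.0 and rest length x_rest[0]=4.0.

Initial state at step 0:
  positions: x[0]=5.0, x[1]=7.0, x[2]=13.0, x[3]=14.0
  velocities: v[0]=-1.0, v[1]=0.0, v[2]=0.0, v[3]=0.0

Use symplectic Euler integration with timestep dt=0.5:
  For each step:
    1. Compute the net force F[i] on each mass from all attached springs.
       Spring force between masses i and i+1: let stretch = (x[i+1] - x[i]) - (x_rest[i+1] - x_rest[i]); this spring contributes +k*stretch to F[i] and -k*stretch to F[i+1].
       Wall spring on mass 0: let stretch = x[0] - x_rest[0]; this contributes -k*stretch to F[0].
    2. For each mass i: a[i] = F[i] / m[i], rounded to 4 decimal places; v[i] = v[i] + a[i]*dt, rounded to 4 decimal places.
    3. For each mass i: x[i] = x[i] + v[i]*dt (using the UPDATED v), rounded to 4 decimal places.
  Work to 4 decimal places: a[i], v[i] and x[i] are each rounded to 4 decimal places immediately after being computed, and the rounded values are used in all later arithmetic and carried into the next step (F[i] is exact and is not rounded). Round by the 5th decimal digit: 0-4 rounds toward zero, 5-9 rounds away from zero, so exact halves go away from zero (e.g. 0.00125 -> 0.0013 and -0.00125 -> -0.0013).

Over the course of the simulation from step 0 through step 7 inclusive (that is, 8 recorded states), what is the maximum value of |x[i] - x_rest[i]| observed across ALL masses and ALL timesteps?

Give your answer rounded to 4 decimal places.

Step 0: x=[5.0000 7.0000 13.0000 14.0000] v=[-1.0000 0.0000 0.0000 0.0000]
Step 1: x=[3.7500 7.5000 11.7500 14.7500] v=[-2.5000 1.0000 -2.5000 1.5000]
Step 2: x=[2.5000 8.0625 10.1875 15.7500] v=[-2.5000 1.1250 -3.1250 2.0000]
Step 3: x=[2.0156 8.1953 9.4844 16.3594] v=[-0.9688 0.2656 -1.4063 1.2188]
Step 4: x=[2.5723 7.7168 10.1778 16.2501] v=[1.1133 -0.9571 1.3867 -0.2187]
Step 5: x=[3.7720 6.9028 11.7740 15.6227] v=[2.3994 -1.6280 3.1924 -1.2549]
Step 6: x=[4.8114 6.3064 13.1146 15.0331] v=[2.0788 -1.1929 2.6812 -1.1793]
Step 7: x=[5.0217 6.3741 13.2328 14.9638] v=[0.4206 0.1354 0.2364 -0.1386]
Max displacement = 2.5156

Answer: 2.5156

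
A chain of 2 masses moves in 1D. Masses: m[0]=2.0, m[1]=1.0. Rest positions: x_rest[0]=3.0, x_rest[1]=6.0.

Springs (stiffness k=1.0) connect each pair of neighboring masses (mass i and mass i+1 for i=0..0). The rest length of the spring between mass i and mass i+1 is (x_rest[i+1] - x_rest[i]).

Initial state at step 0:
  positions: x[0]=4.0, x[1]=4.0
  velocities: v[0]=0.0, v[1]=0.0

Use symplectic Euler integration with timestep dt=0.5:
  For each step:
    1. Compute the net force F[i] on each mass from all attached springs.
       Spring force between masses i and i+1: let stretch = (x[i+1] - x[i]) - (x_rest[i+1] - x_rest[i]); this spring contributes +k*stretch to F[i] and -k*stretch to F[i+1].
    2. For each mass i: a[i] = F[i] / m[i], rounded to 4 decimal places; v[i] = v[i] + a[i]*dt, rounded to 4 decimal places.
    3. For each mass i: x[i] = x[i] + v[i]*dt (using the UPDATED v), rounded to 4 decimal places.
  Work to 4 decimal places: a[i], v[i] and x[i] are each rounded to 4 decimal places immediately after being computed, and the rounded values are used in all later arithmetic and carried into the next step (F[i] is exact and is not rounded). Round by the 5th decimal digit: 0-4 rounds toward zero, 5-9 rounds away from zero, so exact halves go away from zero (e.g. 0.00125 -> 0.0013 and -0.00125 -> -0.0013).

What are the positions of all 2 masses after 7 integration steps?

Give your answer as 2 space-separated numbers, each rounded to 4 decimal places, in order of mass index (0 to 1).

Step 0: x=[4.0000 4.0000] v=[0.0000 0.0000]
Step 1: x=[3.6250 4.7500] v=[-0.7500 1.5000]
Step 2: x=[3.0156 5.9688] v=[-1.2188 2.4375]
Step 3: x=[2.4004 7.1993] v=[-1.2305 2.4609]
Step 4: x=[2.0100 7.9801] v=[-0.7808 1.5615]
Step 5: x=[1.9909 8.0184] v=[-0.0383 0.0765]
Step 6: x=[2.3502 7.2998] v=[0.7186 -1.4373]
Step 7: x=[2.9532 6.0938] v=[1.2060 -2.4121]

Answer: 2.9532 6.0938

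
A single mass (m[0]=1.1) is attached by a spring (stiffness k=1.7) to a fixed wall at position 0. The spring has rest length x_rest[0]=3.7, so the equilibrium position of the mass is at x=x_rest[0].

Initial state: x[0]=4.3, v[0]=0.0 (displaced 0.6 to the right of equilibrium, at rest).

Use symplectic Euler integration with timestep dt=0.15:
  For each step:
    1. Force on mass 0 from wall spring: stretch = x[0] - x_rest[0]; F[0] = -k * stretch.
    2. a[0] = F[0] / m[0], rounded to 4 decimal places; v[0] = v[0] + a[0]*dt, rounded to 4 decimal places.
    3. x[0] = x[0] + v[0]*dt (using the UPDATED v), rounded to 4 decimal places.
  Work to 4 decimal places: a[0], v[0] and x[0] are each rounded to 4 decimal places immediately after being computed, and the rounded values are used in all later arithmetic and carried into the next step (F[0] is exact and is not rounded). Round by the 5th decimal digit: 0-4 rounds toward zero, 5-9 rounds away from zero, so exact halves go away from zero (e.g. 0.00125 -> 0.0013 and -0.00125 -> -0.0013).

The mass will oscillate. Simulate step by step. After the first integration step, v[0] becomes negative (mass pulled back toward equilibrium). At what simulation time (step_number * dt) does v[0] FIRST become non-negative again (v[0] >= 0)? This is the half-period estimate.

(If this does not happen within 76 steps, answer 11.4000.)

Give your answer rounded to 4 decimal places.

Answer: 2.5500

Derivation:
Step 0: x=[4.3000] v=[0.0000]
Step 1: x=[4.2791] v=[-0.1391]
Step 2: x=[4.2381] v=[-0.2734]
Step 3: x=[4.1784] v=[-0.3981]
Step 4: x=[4.1021] v=[-0.5090]
Step 5: x=[4.0118] v=[-0.6022]
Step 6: x=[3.9106] v=[-0.6745]
Step 7: x=[3.8021] v=[-0.7233]
Step 8: x=[3.6901] v=[-0.7470]
Step 9: x=[3.5784] v=[-0.7447]
Step 10: x=[3.4709] v=[-0.7165]
Step 11: x=[3.3714] v=[-0.6634]
Step 12: x=[3.2833] v=[-0.5872]
Step 13: x=[3.2097] v=[-0.4906]
Step 14: x=[3.1532] v=[-0.3769]
Step 15: x=[3.1157] v=[-0.2501]
Step 16: x=[3.0985] v=[-0.1147]
Step 17: x=[3.1022] v=[0.0247]
First v>=0 after going negative at step 17, time=2.5500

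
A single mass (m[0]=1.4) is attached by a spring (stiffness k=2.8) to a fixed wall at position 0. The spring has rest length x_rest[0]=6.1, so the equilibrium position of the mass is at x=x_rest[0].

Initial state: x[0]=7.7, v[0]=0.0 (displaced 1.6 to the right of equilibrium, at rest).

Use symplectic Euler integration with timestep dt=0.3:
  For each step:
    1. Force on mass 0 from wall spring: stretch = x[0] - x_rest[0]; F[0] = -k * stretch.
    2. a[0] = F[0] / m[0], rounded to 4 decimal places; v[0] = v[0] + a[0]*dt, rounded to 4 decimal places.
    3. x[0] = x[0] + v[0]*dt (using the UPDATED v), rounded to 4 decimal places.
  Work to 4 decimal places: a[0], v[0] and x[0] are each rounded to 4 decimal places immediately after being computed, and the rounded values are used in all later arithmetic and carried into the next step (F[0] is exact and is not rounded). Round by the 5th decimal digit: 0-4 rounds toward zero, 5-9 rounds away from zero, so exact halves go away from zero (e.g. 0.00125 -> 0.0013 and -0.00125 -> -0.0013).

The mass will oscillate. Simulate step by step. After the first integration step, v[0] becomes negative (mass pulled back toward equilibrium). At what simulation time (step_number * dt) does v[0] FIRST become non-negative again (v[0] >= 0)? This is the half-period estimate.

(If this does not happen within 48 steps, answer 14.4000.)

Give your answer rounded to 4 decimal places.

Answer: 2.4000

Derivation:
Step 0: x=[7.7000] v=[0.0000]
Step 1: x=[7.4120] v=[-0.9600]
Step 2: x=[6.8878] v=[-1.7472]
Step 3: x=[6.2218] v=[-2.2199]
Step 4: x=[5.5339] v=[-2.2930]
Step 5: x=[4.9479] v=[-1.9533]
Step 6: x=[4.5693] v=[-1.2620]
Step 7: x=[4.4662] v=[-0.3436]
Step 8: x=[4.6572] v=[0.6367]
First v>=0 after going negative at step 8, time=2.4000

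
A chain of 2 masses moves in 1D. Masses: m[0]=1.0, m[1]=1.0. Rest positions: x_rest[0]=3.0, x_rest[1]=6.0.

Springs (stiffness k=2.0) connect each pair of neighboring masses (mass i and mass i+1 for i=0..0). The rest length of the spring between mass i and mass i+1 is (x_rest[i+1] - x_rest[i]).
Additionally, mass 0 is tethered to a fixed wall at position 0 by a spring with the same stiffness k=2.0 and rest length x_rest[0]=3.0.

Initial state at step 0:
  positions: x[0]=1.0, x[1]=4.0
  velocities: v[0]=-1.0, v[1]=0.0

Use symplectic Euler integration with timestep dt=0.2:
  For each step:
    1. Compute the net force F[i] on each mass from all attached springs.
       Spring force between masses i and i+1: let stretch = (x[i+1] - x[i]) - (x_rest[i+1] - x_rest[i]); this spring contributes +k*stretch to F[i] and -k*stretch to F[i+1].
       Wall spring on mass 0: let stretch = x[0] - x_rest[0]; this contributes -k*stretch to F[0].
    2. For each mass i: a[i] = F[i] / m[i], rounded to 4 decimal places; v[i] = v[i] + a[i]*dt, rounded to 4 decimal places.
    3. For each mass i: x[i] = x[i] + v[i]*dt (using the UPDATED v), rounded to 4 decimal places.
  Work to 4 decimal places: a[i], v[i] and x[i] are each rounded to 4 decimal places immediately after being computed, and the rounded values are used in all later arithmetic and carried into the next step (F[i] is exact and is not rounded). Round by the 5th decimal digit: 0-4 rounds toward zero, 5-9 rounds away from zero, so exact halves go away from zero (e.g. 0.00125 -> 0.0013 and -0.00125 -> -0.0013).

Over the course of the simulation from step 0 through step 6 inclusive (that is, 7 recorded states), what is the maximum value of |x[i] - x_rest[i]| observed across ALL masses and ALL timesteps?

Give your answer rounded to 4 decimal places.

Step 0: x=[1.0000 4.0000] v=[-1.0000 0.0000]
Step 1: x=[0.9600 4.0000] v=[-0.2000 0.0000]
Step 2: x=[1.0864 3.9968] v=[0.6320 -0.0160]
Step 3: x=[1.3587 4.0008] v=[1.3616 0.0198]
Step 4: x=[1.7337 4.0334] v=[1.8750 0.1630]
Step 5: x=[2.1540 4.1220] v=[2.1014 0.4431]
Step 6: x=[2.5594 4.2932] v=[2.0270 0.8559]
Max displacement = 2.0400

Answer: 2.0400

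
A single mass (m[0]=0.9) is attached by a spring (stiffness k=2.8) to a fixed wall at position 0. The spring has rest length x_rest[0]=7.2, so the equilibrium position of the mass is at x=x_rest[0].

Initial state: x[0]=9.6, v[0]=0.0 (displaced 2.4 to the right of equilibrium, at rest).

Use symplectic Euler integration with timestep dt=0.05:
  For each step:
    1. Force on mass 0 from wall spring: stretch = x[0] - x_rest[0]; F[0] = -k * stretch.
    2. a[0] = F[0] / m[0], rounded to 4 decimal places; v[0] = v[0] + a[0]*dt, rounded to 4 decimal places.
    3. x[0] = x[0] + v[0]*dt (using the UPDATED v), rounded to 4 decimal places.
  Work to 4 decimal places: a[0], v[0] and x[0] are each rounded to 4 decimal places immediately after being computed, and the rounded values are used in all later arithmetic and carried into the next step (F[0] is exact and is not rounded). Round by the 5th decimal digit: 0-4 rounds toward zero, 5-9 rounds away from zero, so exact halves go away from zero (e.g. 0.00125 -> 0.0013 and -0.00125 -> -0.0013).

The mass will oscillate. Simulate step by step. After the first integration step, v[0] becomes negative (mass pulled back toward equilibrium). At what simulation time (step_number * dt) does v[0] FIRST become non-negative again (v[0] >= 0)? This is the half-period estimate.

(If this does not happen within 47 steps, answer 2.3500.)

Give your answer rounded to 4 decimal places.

Answer: 1.8000

Derivation:
Step 0: x=[9.6000] v=[0.0000]
Step 1: x=[9.5813] v=[-0.3733]
Step 2: x=[9.5441] v=[-0.7437]
Step 3: x=[9.4887] v=[-1.1083]
Step 4: x=[9.4155] v=[-1.4643]
Step 5: x=[9.3251] v=[-1.8089]
Step 6: x=[9.2181] v=[-2.1395]
Step 7: x=[9.0954] v=[-2.4534]
Step 8: x=[8.9580] v=[-2.7482]
Step 9: x=[8.8069] v=[-3.0217]
Step 10: x=[8.6433] v=[-3.2717]
Step 11: x=[8.4685] v=[-3.4962]
Step 12: x=[8.2838] v=[-3.6935]
Step 13: x=[8.0907] v=[-3.8621]
Step 14: x=[7.8907] v=[-4.0007]
Step 15: x=[7.6853] v=[-4.1081]
Step 16: x=[7.4761] v=[-4.1836]
Step 17: x=[7.2648] v=[-4.2266]
Step 18: x=[7.0530] v=[-4.2367]
Step 19: x=[6.8423] v=[-4.2138]
Step 20: x=[6.6344] v=[-4.1582]
Step 21: x=[6.4309] v=[-4.0702]
Step 22: x=[6.2334] v=[-3.9506]
Step 23: x=[6.0434] v=[-3.8002]
Step 24: x=[5.8624] v=[-3.6203]
Step 25: x=[5.6918] v=[-3.4122]
Step 26: x=[5.5329] v=[-3.1776]
Step 27: x=[5.3870] v=[-2.9183]
Step 28: x=[5.2552] v=[-2.6363]
Step 29: x=[5.1385] v=[-2.3338]
Step 30: x=[5.0378] v=[-2.0131]
Step 31: x=[4.9540] v=[-1.6768]
Step 32: x=[4.8876] v=[-1.3274]
Step 33: x=[4.8392] v=[-0.9677]
Step 34: x=[4.8092] v=[-0.6005]
Step 35: x=[4.7978] v=[-0.2286]
Step 36: x=[4.8051] v=[0.1451]
First v>=0 after going negative at step 36, time=1.8000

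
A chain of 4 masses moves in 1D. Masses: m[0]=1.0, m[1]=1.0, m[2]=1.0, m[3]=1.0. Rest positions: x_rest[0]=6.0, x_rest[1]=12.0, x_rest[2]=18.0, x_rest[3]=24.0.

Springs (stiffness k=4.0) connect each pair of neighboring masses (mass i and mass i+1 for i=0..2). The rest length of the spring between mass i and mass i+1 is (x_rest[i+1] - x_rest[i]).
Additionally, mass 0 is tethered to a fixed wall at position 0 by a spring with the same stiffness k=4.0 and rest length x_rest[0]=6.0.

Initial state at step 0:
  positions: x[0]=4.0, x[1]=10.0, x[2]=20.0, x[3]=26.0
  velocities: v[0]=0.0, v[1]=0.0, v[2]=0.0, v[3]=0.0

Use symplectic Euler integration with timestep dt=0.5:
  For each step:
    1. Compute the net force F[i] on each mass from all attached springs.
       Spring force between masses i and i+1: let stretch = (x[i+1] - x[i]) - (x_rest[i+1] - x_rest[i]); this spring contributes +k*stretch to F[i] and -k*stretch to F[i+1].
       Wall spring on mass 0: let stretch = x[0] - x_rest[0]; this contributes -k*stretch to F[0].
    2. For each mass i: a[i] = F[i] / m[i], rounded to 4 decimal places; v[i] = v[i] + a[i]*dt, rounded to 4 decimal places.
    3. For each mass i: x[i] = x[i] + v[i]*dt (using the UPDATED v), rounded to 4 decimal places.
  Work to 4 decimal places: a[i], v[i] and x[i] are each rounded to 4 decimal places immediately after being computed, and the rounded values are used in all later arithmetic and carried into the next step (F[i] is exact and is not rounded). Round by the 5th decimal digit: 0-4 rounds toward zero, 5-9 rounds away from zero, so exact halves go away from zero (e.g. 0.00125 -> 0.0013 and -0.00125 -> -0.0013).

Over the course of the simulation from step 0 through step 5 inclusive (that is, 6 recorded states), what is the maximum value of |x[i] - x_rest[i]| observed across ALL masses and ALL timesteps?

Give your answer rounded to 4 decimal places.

Step 0: x=[4.0000 10.0000 20.0000 26.0000] v=[0.0000 0.0000 0.0000 0.0000]
Step 1: x=[6.0000 14.0000 16.0000 26.0000] v=[4.0000 8.0000 -8.0000 0.0000]
Step 2: x=[10.0000 12.0000 20.0000 22.0000] v=[8.0000 -4.0000 8.0000 -8.0000]
Step 3: x=[6.0000 16.0000 18.0000 22.0000] v=[-8.0000 8.0000 -4.0000 0.0000]
Step 4: x=[6.0000 12.0000 18.0000 24.0000] v=[0.0000 -8.0000 0.0000 4.0000]
Step 5: x=[6.0000 8.0000 18.0000 26.0000] v=[0.0000 -8.0000 0.0000 4.0000]
Max displacement = 4.0000

Answer: 4.0000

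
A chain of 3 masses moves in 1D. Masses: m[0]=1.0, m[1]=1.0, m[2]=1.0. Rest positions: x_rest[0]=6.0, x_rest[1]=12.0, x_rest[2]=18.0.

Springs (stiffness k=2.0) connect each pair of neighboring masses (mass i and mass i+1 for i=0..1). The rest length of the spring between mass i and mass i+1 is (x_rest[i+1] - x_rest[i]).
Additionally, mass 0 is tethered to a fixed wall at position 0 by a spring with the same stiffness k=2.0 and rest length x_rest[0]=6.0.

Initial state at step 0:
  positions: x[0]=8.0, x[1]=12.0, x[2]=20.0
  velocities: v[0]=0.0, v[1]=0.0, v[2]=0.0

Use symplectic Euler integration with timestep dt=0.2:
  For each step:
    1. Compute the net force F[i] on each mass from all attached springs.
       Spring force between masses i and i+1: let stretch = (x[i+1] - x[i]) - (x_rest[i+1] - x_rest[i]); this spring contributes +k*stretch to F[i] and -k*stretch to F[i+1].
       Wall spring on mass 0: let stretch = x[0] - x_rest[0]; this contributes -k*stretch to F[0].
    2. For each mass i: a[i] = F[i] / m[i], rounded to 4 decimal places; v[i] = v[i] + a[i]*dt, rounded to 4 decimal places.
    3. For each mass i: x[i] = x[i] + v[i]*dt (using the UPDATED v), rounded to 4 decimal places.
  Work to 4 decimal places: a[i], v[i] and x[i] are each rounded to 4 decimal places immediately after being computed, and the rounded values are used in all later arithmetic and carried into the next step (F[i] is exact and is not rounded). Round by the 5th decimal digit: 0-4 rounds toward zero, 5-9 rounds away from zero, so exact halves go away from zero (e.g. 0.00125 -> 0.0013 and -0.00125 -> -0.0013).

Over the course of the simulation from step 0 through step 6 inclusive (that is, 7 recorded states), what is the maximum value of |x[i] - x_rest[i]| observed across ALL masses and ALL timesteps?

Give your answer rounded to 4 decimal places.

Answer: 2.2698

Derivation:
Step 0: x=[8.0000 12.0000 20.0000] v=[0.0000 0.0000 0.0000]
Step 1: x=[7.6800 12.3200 19.8400] v=[-1.6000 1.6000 -0.8000]
Step 2: x=[7.1168 12.8704 19.5584] v=[-2.8160 2.7520 -1.4080]
Step 3: x=[6.4445 13.4956 19.2218] v=[-3.3613 3.1258 -1.6832]
Step 4: x=[5.8208 14.0148 18.9071] v=[-3.1187 2.5958 -1.5737]
Step 5: x=[5.3869 14.2698 18.6810] v=[-2.1694 1.2751 -1.1306]
Step 6: x=[5.2327 14.1671 18.5820] v=[-0.7710 -0.5136 -0.4951]
Max displacement = 2.2698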